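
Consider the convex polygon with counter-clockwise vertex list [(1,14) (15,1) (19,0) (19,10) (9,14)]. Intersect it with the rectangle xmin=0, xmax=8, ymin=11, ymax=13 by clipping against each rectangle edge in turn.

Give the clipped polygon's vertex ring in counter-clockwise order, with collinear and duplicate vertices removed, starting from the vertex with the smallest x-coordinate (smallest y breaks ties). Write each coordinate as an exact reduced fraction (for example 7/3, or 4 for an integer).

1. After x ≥ 0: [(1,14) (15,1) (19,0) (19,10) (9,14)]
2. After x ≤ 8: [(8,14) (1,14) (8,15/2)]
3. After y ≥ 11: [(8,11) (8,14) (1,14) (55/13,11)]
4. After y ≤ 13: [(8,11) (8,13) (27/13,13) (55/13,11)]
5. Canonical ring: [(27/13,13) (55/13,11) (8,11) (8,13)]

Clipped polygon: [(27/13,13) (55/13,11) (8,11) (8,13)]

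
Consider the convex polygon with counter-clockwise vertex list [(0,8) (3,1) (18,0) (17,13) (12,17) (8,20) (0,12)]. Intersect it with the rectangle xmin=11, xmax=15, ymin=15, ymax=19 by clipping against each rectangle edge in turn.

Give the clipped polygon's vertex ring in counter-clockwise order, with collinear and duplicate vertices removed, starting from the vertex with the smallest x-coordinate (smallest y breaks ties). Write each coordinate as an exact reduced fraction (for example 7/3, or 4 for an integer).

Clipped polygon: [(11,15) (29/2,15) (12,17) (11,71/4)]

1. After x ≥ 11: [(11,7/15) (18,0) (17,13) (12,17) (11,71/4)]
2. After x ≤ 15: [(11,7/15) (15,1/5) (15,73/5) (12,17) (11,71/4)]
3. After y ≥ 15: [(11,15) (29/2,15) (12,17) (11,71/4)]
4. After y ≤ 19: [(11,15) (29/2,15) (12,17) (11,71/4)]
5. Canonical ring: [(11,15) (29/2,15) (12,17) (11,71/4)]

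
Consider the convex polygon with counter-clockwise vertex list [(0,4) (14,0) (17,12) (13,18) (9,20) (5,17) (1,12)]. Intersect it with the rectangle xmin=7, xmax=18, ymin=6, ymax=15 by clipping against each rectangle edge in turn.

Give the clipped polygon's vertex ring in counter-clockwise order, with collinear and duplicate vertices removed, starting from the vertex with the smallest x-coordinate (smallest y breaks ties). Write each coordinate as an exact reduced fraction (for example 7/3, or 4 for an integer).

Clipped polygon: [(7,6) (31/2,6) (17,12) (15,15) (7,15)]

1. After x ≥ 7: [(7,2) (14,0) (17,12) (13,18) (9,20) (7,37/2)]
2. After x ≤ 18: [(7,2) (14,0) (17,12) (13,18) (9,20) (7,37/2)]
3. After y ≥ 6: [(7,6) (31/2,6) (17,12) (13,18) (9,20) (7,37/2)]
4. After y ≤ 15: [(7,15) (7,6) (31/2,6) (17,12) (15,15)]
5. Canonical ring: [(7,6) (31/2,6) (17,12) (15,15) (7,15)]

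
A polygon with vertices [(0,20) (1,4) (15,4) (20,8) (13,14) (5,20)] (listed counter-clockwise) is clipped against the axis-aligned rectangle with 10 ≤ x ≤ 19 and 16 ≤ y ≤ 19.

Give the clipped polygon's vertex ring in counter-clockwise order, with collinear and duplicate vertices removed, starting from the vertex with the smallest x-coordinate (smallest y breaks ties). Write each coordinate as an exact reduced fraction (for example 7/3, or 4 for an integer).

Clipped polygon: [(10,16) (31/3,16) (10,65/4)]

1. After x ≥ 10: [(10,4) (15,4) (20,8) (13,14) (10,65/4)]
2. After x ≤ 19: [(10,4) (15,4) (19,36/5) (19,62/7) (13,14) (10,65/4)]
3. After y ≥ 16: [(10,16) (31/3,16) (10,65/4)]
4. After y ≤ 19: [(10,16) (31/3,16) (10,65/4)]
5. Canonical ring: [(10,16) (31/3,16) (10,65/4)]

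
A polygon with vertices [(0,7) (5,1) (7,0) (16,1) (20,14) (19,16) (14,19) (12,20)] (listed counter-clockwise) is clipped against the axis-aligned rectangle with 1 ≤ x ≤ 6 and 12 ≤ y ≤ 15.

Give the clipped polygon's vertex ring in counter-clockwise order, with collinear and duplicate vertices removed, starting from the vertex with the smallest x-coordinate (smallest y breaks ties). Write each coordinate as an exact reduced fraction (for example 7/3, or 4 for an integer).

1. After x ≥ 1: [(1,97/12) (1,29/5) (5,1) (7,0) (16,1) (20,14) (19,16) (14,19) (12,20)]
2. After x ≤ 6: [(6,27/2) (1,97/12) (1,29/5) (5,1) (6,1/2)]
3. After y ≥ 12: [(6,12) (6,27/2) (60/13,12)]
4. After y ≤ 15: [(6,12) (6,27/2) (60/13,12)]
5. Canonical ring: [(60/13,12) (6,12) (6,27/2)]

Clipped polygon: [(60/13,12) (6,12) (6,27/2)]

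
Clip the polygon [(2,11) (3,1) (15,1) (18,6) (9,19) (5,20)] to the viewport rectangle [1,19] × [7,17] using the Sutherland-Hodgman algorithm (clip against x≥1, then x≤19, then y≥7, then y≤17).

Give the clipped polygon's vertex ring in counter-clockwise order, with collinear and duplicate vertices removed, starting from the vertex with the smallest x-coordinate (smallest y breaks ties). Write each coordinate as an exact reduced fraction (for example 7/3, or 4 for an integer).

Clipped polygon: [(2,11) (12/5,7) (225/13,7) (135/13,17) (4,17)]

1. After x ≥ 1: [(2,11) (3,1) (15,1) (18,6) (9,19) (5,20)]
2. After x ≤ 19: [(2,11) (3,1) (15,1) (18,6) (9,19) (5,20)]
3. After y ≥ 7: [(2,11) (12/5,7) (225/13,7) (9,19) (5,20)]
4. After y ≤ 17: [(4,17) (2,11) (12/5,7) (225/13,7) (135/13,17)]
5. Canonical ring: [(2,11) (12/5,7) (225/13,7) (135/13,17) (4,17)]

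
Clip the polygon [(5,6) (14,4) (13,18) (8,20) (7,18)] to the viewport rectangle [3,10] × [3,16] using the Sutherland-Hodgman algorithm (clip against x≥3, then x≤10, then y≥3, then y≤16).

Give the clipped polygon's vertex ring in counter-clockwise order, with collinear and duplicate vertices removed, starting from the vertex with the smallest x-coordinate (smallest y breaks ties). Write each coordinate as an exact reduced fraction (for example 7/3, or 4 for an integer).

Clipped polygon: [(5,6) (10,44/9) (10,16) (20/3,16)]

1. After x ≥ 3: [(5,6) (14,4) (13,18) (8,20) (7,18)]
2. After x ≤ 10: [(5,6) (10,44/9) (10,96/5) (8,20) (7,18)]
3. After y ≥ 3: [(5,6) (10,44/9) (10,96/5) (8,20) (7,18)]
4. After y ≤ 16: [(20/3,16) (5,6) (10,44/9) (10,16)]
5. Canonical ring: [(5,6) (10,44/9) (10,16) (20/3,16)]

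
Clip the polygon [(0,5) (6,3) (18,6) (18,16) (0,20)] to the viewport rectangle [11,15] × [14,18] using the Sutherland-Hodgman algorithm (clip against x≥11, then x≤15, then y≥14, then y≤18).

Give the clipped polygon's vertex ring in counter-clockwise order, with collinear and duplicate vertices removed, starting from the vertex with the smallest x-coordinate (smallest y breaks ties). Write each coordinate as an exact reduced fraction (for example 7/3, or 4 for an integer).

1. After x ≥ 11: [(11,17/4) (18,6) (18,16) (11,158/9)]
2. After x ≤ 15: [(11,17/4) (15,21/4) (15,50/3) (11,158/9)]
3. After y ≥ 14: [(11,14) (15,14) (15,50/3) (11,158/9)]
4. After y ≤ 18: [(11,14) (15,14) (15,50/3) (11,158/9)]
5. Canonical ring: [(11,14) (15,14) (15,50/3) (11,158/9)]

Clipped polygon: [(11,14) (15,14) (15,50/3) (11,158/9)]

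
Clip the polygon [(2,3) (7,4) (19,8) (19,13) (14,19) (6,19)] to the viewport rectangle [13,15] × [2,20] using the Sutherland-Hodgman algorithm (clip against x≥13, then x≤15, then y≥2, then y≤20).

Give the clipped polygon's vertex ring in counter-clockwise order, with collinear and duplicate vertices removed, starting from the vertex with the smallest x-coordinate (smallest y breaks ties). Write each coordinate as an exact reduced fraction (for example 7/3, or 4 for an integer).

1. After x ≥ 13: [(13,6) (19,8) (19,13) (14,19) (13,19)]
2. After x ≤ 15: [(13,6) (15,20/3) (15,89/5) (14,19) (13,19)]
3. After y ≥ 2: [(13,6) (15,20/3) (15,89/5) (14,19) (13,19)]
4. After y ≤ 20: [(13,6) (15,20/3) (15,89/5) (14,19) (13,19)]
5. Canonical ring: [(13,6) (15,20/3) (15,89/5) (14,19) (13,19)]

Clipped polygon: [(13,6) (15,20/3) (15,89/5) (14,19) (13,19)]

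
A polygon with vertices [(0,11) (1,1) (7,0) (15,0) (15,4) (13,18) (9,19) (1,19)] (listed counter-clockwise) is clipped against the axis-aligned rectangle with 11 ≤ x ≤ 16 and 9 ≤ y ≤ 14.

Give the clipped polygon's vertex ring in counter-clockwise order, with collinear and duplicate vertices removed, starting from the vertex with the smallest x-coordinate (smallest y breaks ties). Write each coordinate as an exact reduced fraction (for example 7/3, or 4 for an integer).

Clipped polygon: [(11,9) (100/7,9) (95/7,14) (11,14)]

1. After x ≥ 11: [(11,0) (15,0) (15,4) (13,18) (11,37/2)]
2. After x ≤ 16: [(11,0) (15,0) (15,4) (13,18) (11,37/2)]
3. After y ≥ 9: [(11,9) (100/7,9) (13,18) (11,37/2)]
4. After y ≤ 14: [(11,14) (11,9) (100/7,9) (95/7,14)]
5. Canonical ring: [(11,9) (100/7,9) (95/7,14) (11,14)]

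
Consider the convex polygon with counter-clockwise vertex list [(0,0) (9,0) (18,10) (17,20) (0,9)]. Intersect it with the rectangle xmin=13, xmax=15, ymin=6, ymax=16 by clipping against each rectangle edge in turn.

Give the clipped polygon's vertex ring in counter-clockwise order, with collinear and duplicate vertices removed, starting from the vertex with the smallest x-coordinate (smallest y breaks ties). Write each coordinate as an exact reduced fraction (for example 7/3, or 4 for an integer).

Clipped polygon: [(13,6) (72/5,6) (15,20/3) (15,16) (13,16)]

1. After x ≥ 13: [(13,40/9) (18,10) (17,20) (13,296/17)]
2. After x ≤ 15: [(13,40/9) (15,20/3) (15,318/17) (13,296/17)]
3. After y ≥ 6: [(13,6) (72/5,6) (15,20/3) (15,318/17) (13,296/17)]
4. After y ≤ 16: [(13,16) (13,6) (72/5,6) (15,20/3) (15,16)]
5. Canonical ring: [(13,6) (72/5,6) (15,20/3) (15,16) (13,16)]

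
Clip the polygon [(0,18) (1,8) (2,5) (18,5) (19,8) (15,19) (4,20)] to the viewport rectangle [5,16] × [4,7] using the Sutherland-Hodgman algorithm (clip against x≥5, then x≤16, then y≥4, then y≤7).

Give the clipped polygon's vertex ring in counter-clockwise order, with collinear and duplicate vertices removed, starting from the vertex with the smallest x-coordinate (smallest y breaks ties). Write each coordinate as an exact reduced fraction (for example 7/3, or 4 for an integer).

1. After x ≥ 5: [(5,5) (18,5) (19,8) (15,19) (5,219/11)]
2. After x ≤ 16: [(5,5) (16,5) (16,65/4) (15,19) (5,219/11)]
3. After y ≥ 4: [(5,5) (16,5) (16,65/4) (15,19) (5,219/11)]
4. After y ≤ 7: [(5,7) (5,5) (16,5) (16,7)]
5. Canonical ring: [(5,5) (16,5) (16,7) (5,7)]

Clipped polygon: [(5,5) (16,5) (16,7) (5,7)]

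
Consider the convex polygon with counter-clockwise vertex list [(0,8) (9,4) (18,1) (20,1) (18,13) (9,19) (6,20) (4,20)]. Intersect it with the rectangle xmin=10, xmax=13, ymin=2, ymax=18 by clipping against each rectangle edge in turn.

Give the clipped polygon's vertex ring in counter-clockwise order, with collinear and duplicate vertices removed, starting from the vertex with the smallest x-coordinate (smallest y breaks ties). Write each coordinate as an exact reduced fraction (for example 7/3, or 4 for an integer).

Clipped polygon: [(10,11/3) (13,8/3) (13,49/3) (21/2,18) (10,18)]

1. After x ≥ 10: [(10,11/3) (18,1) (20,1) (18,13) (10,55/3)]
2. After x ≤ 13: [(10,11/3) (13,8/3) (13,49/3) (10,55/3)]
3. After y ≥ 2: [(10,11/3) (13,8/3) (13,49/3) (10,55/3)]
4. After y ≤ 18: [(10,18) (10,11/3) (13,8/3) (13,49/3) (21/2,18)]
5. Canonical ring: [(10,11/3) (13,8/3) (13,49/3) (21/2,18) (10,18)]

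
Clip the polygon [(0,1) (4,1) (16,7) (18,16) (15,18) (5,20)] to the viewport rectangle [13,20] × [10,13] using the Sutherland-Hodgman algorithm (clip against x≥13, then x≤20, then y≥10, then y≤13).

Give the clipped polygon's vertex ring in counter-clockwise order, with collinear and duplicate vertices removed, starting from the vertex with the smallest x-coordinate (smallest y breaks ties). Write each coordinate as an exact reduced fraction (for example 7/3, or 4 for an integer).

1. After x ≥ 13: [(13,11/2) (16,7) (18,16) (15,18) (13,92/5)]
2. After x ≤ 20: [(13,11/2) (16,7) (18,16) (15,18) (13,92/5)]
3. After y ≥ 10: [(13,10) (50/3,10) (18,16) (15,18) (13,92/5)]
4. After y ≤ 13: [(13,13) (13,10) (50/3,10) (52/3,13)]
5. Canonical ring: [(13,10) (50/3,10) (52/3,13) (13,13)]

Clipped polygon: [(13,10) (50/3,10) (52/3,13) (13,13)]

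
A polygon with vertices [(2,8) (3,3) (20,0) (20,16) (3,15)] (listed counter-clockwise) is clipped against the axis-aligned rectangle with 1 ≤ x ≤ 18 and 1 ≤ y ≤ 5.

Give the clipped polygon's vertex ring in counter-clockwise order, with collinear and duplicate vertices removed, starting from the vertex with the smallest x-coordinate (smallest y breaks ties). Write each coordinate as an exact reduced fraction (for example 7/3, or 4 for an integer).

Clipped polygon: [(13/5,5) (3,3) (43/3,1) (18,1) (18,5)]

1. After x ≥ 1: [(2,8) (3,3) (20,0) (20,16) (3,15)]
2. After x ≤ 18: [(2,8) (3,3) (18,6/17) (18,270/17) (3,15)]
3. After y ≥ 1: [(2,8) (3,3) (43/3,1) (18,1) (18,270/17) (3,15)]
4. After y ≤ 5: [(13/5,5) (3,3) (43/3,1) (18,1) (18,5)]
5. Canonical ring: [(13/5,5) (3,3) (43/3,1) (18,1) (18,5)]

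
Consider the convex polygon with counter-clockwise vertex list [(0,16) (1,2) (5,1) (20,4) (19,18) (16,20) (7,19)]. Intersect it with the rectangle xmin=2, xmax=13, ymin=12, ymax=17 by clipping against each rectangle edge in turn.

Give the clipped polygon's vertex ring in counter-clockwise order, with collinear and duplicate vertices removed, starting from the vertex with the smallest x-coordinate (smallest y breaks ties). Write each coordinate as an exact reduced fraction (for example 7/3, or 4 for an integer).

1. After x ≥ 2: [(2,118/7) (2,7/4) (5,1) (20,4) (19,18) (16,20) (7,19)]
2. After x ≤ 13: [(2,118/7) (2,7/4) (5,1) (13,13/5) (13,59/3) (7,19)]
3. After y ≥ 12: [(2,118/7) (2,12) (13,12) (13,59/3) (7,19)]
4. After y ≤ 17: [(7/3,17) (2,118/7) (2,12) (13,12) (13,17)]
5. Canonical ring: [(2,12) (13,12) (13,17) (7/3,17) (2,118/7)]

Clipped polygon: [(2,12) (13,12) (13,17) (7/3,17) (2,118/7)]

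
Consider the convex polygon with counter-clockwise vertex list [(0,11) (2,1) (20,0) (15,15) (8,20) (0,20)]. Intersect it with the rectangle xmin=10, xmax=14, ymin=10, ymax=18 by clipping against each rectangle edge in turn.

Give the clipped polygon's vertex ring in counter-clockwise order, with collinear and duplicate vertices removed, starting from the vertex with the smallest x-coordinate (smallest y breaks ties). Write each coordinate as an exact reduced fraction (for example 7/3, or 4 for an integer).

Clipped polygon: [(10,10) (14,10) (14,110/7) (54/5,18) (10,18)]

1. After x ≥ 10: [(10,5/9) (20,0) (15,15) (10,130/7)]
2. After x ≤ 14: [(10,5/9) (14,1/3) (14,110/7) (10,130/7)]
3. After y ≥ 10: [(10,10) (14,10) (14,110/7) (10,130/7)]
4. After y ≤ 18: [(10,18) (10,10) (14,10) (14,110/7) (54/5,18)]
5. Canonical ring: [(10,10) (14,10) (14,110/7) (54/5,18) (10,18)]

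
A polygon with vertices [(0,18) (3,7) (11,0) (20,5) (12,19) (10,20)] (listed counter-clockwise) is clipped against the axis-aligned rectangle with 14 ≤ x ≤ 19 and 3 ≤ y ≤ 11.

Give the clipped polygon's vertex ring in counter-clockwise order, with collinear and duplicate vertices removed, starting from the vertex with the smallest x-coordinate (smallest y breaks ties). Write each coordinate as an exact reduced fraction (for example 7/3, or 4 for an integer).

1. After x ≥ 14: [(14,5/3) (20,5) (14,31/2)]
2. After x ≤ 19: [(14,5/3) (19,40/9) (19,27/4) (14,31/2)]
3. After y ≥ 3: [(14,3) (82/5,3) (19,40/9) (19,27/4) (14,31/2)]
4. After y ≤ 11: [(14,11) (14,3) (82/5,3) (19,40/9) (19,27/4) (116/7,11)]
5. Canonical ring: [(14,3) (82/5,3) (19,40/9) (19,27/4) (116/7,11) (14,11)]

Clipped polygon: [(14,3) (82/5,3) (19,40/9) (19,27/4) (116/7,11) (14,11)]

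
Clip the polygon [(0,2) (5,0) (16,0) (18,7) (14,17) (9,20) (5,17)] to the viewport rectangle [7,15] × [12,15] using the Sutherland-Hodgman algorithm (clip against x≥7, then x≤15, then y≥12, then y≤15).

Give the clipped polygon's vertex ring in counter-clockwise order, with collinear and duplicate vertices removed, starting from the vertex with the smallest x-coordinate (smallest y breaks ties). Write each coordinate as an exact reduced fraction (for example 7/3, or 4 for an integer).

1. After x ≥ 7: [(7,0) (16,0) (18,7) (14,17) (9,20) (7,37/2)]
2. After x ≤ 15: [(7,0) (15,0) (15,29/2) (14,17) (9,20) (7,37/2)]
3. After y ≥ 12: [(7,12) (15,12) (15,29/2) (14,17) (9,20) (7,37/2)]
4. After y ≤ 15: [(7,15) (7,12) (15,12) (15,29/2) (74/5,15)]
5. Canonical ring: [(7,12) (15,12) (15,29/2) (74/5,15) (7,15)]

Clipped polygon: [(7,12) (15,12) (15,29/2) (74/5,15) (7,15)]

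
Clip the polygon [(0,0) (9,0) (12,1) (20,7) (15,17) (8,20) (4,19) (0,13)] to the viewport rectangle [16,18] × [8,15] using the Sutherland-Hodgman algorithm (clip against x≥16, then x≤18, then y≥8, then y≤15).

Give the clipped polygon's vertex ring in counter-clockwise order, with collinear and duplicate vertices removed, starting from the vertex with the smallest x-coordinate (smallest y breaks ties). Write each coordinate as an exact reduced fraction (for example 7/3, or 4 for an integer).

Clipped polygon: [(16,8) (18,8) (18,11) (16,15)]

1. After x ≥ 16: [(16,4) (20,7) (16,15)]
2. After x ≤ 18: [(16,4) (18,11/2) (18,11) (16,15)]
3. After y ≥ 8: [(16,8) (18,8) (18,11) (16,15)]
4. After y ≤ 15: [(16,8) (18,8) (18,11) (16,15)]
5. Canonical ring: [(16,8) (18,8) (18,11) (16,15)]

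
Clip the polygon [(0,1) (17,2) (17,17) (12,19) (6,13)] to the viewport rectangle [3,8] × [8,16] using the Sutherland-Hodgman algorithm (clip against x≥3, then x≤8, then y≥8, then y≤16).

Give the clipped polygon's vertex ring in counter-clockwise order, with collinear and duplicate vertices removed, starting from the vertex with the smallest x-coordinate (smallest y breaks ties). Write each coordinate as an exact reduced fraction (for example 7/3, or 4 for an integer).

1. After x ≥ 3: [(3,7) (3,20/17) (17,2) (17,17) (12,19) (6,13)]
2. After x ≤ 8: [(3,7) (3,20/17) (8,25/17) (8,15) (6,13)]
3. After y ≥ 8: [(7/2,8) (8,8) (8,15) (6,13)]
4. After y ≤ 16: [(7/2,8) (8,8) (8,15) (6,13)]
5. Canonical ring: [(7/2,8) (8,8) (8,15) (6,13)]

Clipped polygon: [(7/2,8) (8,8) (8,15) (6,13)]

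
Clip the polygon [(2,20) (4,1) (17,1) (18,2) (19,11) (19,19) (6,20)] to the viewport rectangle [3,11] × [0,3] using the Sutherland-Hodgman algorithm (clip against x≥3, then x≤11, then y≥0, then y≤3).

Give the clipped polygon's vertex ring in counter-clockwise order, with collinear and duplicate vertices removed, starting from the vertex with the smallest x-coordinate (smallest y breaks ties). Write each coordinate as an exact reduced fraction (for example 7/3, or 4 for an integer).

1. After x ≥ 3: [(3,20) (3,21/2) (4,1) (17,1) (18,2) (19,11) (19,19) (6,20)]
2. After x ≤ 11: [(3,20) (3,21/2) (4,1) (11,1) (11,255/13) (6,20)]
3. After y ≥ 0: [(3,20) (3,21/2) (4,1) (11,1) (11,255/13) (6,20)]
4. After y ≤ 3: [(72/19,3) (4,1) (11,1) (11,3)]
5. Canonical ring: [(72/19,3) (4,1) (11,1) (11,3)]

Clipped polygon: [(72/19,3) (4,1) (11,1) (11,3)]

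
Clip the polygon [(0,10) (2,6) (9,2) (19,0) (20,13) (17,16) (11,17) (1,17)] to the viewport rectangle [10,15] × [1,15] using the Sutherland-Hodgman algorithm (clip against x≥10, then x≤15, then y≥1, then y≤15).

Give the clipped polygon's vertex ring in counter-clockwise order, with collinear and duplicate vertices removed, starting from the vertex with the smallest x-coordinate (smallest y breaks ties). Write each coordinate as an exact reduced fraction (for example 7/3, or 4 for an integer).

1. After x ≥ 10: [(10,9/5) (19,0) (20,13) (17,16) (11,17) (10,17)]
2. After x ≤ 15: [(10,9/5) (15,4/5) (15,49/3) (11,17) (10,17)]
3. After y ≥ 1: [(10,9/5) (14,1) (15,1) (15,49/3) (11,17) (10,17)]
4. After y ≤ 15: [(10,15) (10,9/5) (14,1) (15,1) (15,15)]
5. Canonical ring: [(10,9/5) (14,1) (15,1) (15,15) (10,15)]

Clipped polygon: [(10,9/5) (14,1) (15,1) (15,15) (10,15)]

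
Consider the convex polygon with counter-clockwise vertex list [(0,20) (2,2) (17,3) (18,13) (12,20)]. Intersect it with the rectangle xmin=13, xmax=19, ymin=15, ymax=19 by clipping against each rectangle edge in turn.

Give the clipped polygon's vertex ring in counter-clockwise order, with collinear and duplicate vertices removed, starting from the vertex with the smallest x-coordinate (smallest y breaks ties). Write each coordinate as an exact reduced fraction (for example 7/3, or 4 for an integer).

Clipped polygon: [(13,15) (114/7,15) (13,113/6)]

1. After x ≥ 13: [(13,41/15) (17,3) (18,13) (13,113/6)]
2. After x ≤ 19: [(13,41/15) (17,3) (18,13) (13,113/6)]
3. After y ≥ 15: [(13,15) (114/7,15) (13,113/6)]
4. After y ≤ 19: [(13,15) (114/7,15) (13,113/6)]
5. Canonical ring: [(13,15) (114/7,15) (13,113/6)]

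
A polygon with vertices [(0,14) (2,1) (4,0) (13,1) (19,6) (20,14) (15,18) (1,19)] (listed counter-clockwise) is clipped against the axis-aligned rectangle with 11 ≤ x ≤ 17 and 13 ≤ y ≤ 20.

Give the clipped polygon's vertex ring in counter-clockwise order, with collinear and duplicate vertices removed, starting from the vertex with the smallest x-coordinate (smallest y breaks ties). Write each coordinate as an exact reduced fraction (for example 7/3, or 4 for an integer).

1. After x ≥ 11: [(11,7/9) (13,1) (19,6) (20,14) (15,18) (11,128/7)]
2. After x ≤ 17: [(11,7/9) (13,1) (17,13/3) (17,82/5) (15,18) (11,128/7)]
3. After y ≥ 13: [(11,13) (17,13) (17,82/5) (15,18) (11,128/7)]
4. After y ≤ 20: [(11,13) (17,13) (17,82/5) (15,18) (11,128/7)]
5. Canonical ring: [(11,13) (17,13) (17,82/5) (15,18) (11,128/7)]

Clipped polygon: [(11,13) (17,13) (17,82/5) (15,18) (11,128/7)]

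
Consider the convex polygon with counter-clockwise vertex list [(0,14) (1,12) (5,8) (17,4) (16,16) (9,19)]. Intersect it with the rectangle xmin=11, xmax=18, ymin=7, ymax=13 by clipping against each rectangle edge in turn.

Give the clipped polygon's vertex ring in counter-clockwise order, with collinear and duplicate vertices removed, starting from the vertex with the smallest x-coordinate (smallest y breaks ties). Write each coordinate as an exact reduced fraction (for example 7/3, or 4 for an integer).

1. After x ≥ 11: [(11,6) (17,4) (16,16) (11,127/7)]
2. After x ≤ 18: [(11,6) (17,4) (16,16) (11,127/7)]
3. After y ≥ 7: [(11,7) (67/4,7) (16,16) (11,127/7)]
4. After y ≤ 13: [(11,13) (11,7) (67/4,7) (65/4,13)]
5. Canonical ring: [(11,7) (67/4,7) (65/4,13) (11,13)]

Clipped polygon: [(11,7) (67/4,7) (65/4,13) (11,13)]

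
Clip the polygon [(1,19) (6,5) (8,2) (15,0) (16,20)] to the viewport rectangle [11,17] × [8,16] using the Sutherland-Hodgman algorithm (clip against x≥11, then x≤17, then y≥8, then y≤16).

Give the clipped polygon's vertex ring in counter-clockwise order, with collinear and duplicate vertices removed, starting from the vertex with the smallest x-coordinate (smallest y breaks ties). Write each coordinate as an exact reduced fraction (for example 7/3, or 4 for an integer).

1. After x ≥ 11: [(11,59/3) (11,8/7) (15,0) (16,20)]
2. After x ≤ 17: [(11,59/3) (11,8/7) (15,0) (16,20)]
3. After y ≥ 8: [(11,59/3) (11,8) (77/5,8) (16,20)]
4. After y ≤ 16: [(11,16) (11,8) (77/5,8) (79/5,16)]
5. Canonical ring: [(11,8) (77/5,8) (79/5,16) (11,16)]

Clipped polygon: [(11,8) (77/5,8) (79/5,16) (11,16)]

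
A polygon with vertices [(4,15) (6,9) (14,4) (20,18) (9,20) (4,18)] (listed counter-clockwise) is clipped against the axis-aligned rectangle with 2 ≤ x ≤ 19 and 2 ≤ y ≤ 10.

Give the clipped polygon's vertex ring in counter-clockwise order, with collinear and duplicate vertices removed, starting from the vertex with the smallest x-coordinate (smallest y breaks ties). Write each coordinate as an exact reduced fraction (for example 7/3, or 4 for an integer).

Clipped polygon: [(17/3,10) (6,9) (14,4) (116/7,10)]

1. After x ≥ 2: [(4,15) (6,9) (14,4) (20,18) (9,20) (4,18)]
2. After x ≤ 19: [(4,15) (6,9) (14,4) (19,47/3) (19,200/11) (9,20) (4,18)]
3. After y ≥ 2: [(4,15) (6,9) (14,4) (19,47/3) (19,200/11) (9,20) (4,18)]
4. After y ≤ 10: [(17/3,10) (6,9) (14,4) (116/7,10)]
5. Canonical ring: [(17/3,10) (6,9) (14,4) (116/7,10)]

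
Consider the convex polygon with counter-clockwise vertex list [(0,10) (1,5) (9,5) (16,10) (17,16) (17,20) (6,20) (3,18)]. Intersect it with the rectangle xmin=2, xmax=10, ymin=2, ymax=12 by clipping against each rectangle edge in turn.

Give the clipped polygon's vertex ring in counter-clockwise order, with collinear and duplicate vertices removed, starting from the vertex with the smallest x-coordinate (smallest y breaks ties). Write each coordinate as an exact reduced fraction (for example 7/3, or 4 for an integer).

1. After x ≥ 2: [(2,46/3) (2,5) (9,5) (16,10) (17,16) (17,20) (6,20) (3,18)]
2. After x ≤ 10: [(2,46/3) (2,5) (9,5) (10,40/7) (10,20) (6,20) (3,18)]
3. After y ≥ 2: [(2,46/3) (2,5) (9,5) (10,40/7) (10,20) (6,20) (3,18)]
4. After y ≤ 12: [(2,12) (2,5) (9,5) (10,40/7) (10,12)]
5. Canonical ring: [(2,5) (9,5) (10,40/7) (10,12) (2,12)]

Clipped polygon: [(2,5) (9,5) (10,40/7) (10,12) (2,12)]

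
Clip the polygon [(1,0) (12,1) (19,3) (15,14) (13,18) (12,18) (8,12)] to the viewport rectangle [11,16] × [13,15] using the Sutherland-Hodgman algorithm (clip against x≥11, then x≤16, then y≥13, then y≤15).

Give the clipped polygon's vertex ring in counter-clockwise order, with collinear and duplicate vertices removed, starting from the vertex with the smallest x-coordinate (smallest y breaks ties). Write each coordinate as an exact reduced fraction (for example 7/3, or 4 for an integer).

Clipped polygon: [(11,13) (169/11,13) (15,14) (29/2,15) (11,15)]

1. After x ≥ 11: [(11,10/11) (12,1) (19,3) (15,14) (13,18) (12,18) (11,33/2)]
2. After x ≤ 16: [(11,10/11) (12,1) (16,15/7) (16,45/4) (15,14) (13,18) (12,18) (11,33/2)]
3. After y ≥ 13: [(11,13) (169/11,13) (15,14) (13,18) (12,18) (11,33/2)]
4. After y ≤ 15: [(11,15) (11,13) (169/11,13) (15,14) (29/2,15)]
5. Canonical ring: [(11,13) (169/11,13) (15,14) (29/2,15) (11,15)]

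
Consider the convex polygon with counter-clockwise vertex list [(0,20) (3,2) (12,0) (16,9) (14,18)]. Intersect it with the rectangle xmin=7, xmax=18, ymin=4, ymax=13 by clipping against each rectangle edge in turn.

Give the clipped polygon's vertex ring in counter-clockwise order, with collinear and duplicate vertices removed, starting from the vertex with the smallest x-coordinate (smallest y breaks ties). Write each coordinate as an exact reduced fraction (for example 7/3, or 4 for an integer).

Clipped polygon: [(7,4) (124/9,4) (16,9) (136/9,13) (7,13)]

1. After x ≥ 7: [(7,19) (7,10/9) (12,0) (16,9) (14,18)]
2. After x ≤ 18: [(7,19) (7,10/9) (12,0) (16,9) (14,18)]
3. After y ≥ 4: [(7,19) (7,4) (124/9,4) (16,9) (14,18)]
4. After y ≤ 13: [(7,13) (7,4) (124/9,4) (16,9) (136/9,13)]
5. Canonical ring: [(7,4) (124/9,4) (16,9) (136/9,13) (7,13)]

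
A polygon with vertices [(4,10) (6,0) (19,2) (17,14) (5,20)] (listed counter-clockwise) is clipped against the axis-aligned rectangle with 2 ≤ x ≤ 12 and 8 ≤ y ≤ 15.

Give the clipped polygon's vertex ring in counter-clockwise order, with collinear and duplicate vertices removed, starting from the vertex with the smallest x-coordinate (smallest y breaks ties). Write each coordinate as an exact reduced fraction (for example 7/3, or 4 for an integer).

Clipped polygon: [(4,10) (22/5,8) (12,8) (12,15) (9/2,15)]

1. After x ≥ 2: [(4,10) (6,0) (19,2) (17,14) (5,20)]
2. After x ≤ 12: [(4,10) (6,0) (12,12/13) (12,33/2) (5,20)]
3. After y ≥ 8: [(4,10) (22/5,8) (12,8) (12,33/2) (5,20)]
4. After y ≤ 15: [(9/2,15) (4,10) (22/5,8) (12,8) (12,15)]
5. Canonical ring: [(4,10) (22/5,8) (12,8) (12,15) (9/2,15)]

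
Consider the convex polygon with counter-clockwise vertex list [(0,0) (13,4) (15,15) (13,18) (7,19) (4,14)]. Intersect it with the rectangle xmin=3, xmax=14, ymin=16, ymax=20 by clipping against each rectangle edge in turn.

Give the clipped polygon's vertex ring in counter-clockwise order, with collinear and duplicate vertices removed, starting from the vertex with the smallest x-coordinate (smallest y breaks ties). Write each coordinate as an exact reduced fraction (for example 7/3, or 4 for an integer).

1. After x ≥ 3: [(3,21/2) (3,12/13) (13,4) (15,15) (13,18) (7,19) (4,14)]
2. After x ≤ 14: [(3,21/2) (3,12/13) (13,4) (14,19/2) (14,33/2) (13,18) (7,19) (4,14)]
3. After y ≥ 16: [(14,16) (14,33/2) (13,18) (7,19) (26/5,16)]
4. After y ≤ 20: [(14,16) (14,33/2) (13,18) (7,19) (26/5,16)]
5. Canonical ring: [(26/5,16) (14,16) (14,33/2) (13,18) (7,19)]

Clipped polygon: [(26/5,16) (14,16) (14,33/2) (13,18) (7,19)]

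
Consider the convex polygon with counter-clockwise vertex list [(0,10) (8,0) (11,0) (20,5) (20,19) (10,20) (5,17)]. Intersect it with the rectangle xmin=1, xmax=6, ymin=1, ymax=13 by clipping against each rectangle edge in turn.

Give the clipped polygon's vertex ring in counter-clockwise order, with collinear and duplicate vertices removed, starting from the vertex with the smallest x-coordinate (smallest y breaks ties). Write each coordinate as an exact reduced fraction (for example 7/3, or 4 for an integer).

Clipped polygon: [(1,35/4) (6,5/2) (6,13) (15/7,13) (1,57/5)]

1. After x ≥ 1: [(1,57/5) (1,35/4) (8,0) (11,0) (20,5) (20,19) (10,20) (5,17)]
2. After x ≤ 6: [(1,57/5) (1,35/4) (6,5/2) (6,88/5) (5,17)]
3. After y ≥ 1: [(1,57/5) (1,35/4) (6,5/2) (6,88/5) (5,17)]
4. After y ≤ 13: [(15/7,13) (1,57/5) (1,35/4) (6,5/2) (6,13)]
5. Canonical ring: [(1,35/4) (6,5/2) (6,13) (15/7,13) (1,57/5)]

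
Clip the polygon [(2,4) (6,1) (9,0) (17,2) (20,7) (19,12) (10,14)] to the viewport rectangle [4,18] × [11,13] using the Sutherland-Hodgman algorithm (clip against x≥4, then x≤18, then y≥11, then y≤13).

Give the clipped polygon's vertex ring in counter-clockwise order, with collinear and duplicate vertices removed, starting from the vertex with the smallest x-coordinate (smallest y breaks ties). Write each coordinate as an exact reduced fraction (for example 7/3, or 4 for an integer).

1. After x ≥ 4: [(4,13/2) (4,5/2) (6,1) (9,0) (17,2) (20,7) (19,12) (10,14)]
2. After x ≤ 18: [(4,13/2) (4,5/2) (6,1) (9,0) (17,2) (18,11/3) (18,110/9) (10,14)]
3. After y ≥ 11: [(38/5,11) (18,11) (18,110/9) (10,14)]
4. After y ≤ 13: [(46/5,13) (38/5,11) (18,11) (18,110/9) (29/2,13)]
5. Canonical ring: [(38/5,11) (18,11) (18,110/9) (29/2,13) (46/5,13)]

Clipped polygon: [(38/5,11) (18,11) (18,110/9) (29/2,13) (46/5,13)]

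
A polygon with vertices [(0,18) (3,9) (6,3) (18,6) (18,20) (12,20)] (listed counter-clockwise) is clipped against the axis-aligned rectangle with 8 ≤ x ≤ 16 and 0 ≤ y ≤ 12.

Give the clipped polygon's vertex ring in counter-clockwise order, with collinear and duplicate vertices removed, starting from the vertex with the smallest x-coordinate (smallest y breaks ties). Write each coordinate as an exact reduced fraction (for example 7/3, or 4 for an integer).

Clipped polygon: [(8,7/2) (16,11/2) (16,12) (8,12)]

1. After x ≥ 8: [(8,58/3) (8,7/2) (18,6) (18,20) (12,20)]
2. After x ≤ 16: [(8,58/3) (8,7/2) (16,11/2) (16,20) (12,20)]
3. After y ≥ 0: [(8,58/3) (8,7/2) (16,11/2) (16,20) (12,20)]
4. After y ≤ 12: [(8,12) (8,7/2) (16,11/2) (16,12)]
5. Canonical ring: [(8,7/2) (16,11/2) (16,12) (8,12)]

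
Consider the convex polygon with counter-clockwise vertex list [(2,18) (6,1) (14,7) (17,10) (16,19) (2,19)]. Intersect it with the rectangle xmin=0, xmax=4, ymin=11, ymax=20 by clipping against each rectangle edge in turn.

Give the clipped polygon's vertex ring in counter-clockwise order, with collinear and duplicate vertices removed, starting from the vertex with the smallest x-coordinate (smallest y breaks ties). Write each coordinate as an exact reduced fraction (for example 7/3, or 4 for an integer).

1. After x ≥ 0: [(2,18) (6,1) (14,7) (17,10) (16,19) (2,19)]
2. After x ≤ 4: [(2,18) (4,19/2) (4,19) (2,19)]
3. After y ≥ 11: [(2,18) (62/17,11) (4,11) (4,19) (2,19)]
4. After y ≤ 20: [(2,18) (62/17,11) (4,11) (4,19) (2,19)]
5. Canonical ring: [(2,18) (62/17,11) (4,11) (4,19) (2,19)]

Clipped polygon: [(2,18) (62/17,11) (4,11) (4,19) (2,19)]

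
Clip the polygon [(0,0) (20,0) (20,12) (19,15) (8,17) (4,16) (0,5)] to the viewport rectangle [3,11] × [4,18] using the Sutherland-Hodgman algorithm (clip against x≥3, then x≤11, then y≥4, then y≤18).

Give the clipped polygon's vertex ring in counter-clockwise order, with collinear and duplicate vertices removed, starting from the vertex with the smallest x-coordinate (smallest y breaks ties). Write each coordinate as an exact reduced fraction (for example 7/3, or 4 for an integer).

1. After x ≥ 3: [(3,0) (20,0) (20,12) (19,15) (8,17) (4,16) (3,53/4)]
2. After x ≤ 11: [(3,0) (11,0) (11,181/11) (8,17) (4,16) (3,53/4)]
3. After y ≥ 4: [(3,4) (11,4) (11,181/11) (8,17) (4,16) (3,53/4)]
4. After y ≤ 18: [(3,4) (11,4) (11,181/11) (8,17) (4,16) (3,53/4)]
5. Canonical ring: [(3,4) (11,4) (11,181/11) (8,17) (4,16) (3,53/4)]

Clipped polygon: [(3,4) (11,4) (11,181/11) (8,17) (4,16) (3,53/4)]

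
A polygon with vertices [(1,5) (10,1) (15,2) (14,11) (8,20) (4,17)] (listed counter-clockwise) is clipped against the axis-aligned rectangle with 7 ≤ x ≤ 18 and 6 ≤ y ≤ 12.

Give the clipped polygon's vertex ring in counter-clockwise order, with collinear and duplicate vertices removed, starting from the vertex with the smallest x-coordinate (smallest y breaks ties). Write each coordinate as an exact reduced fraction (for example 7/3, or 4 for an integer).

Clipped polygon: [(7,6) (131/9,6) (14,11) (40/3,12) (7,12)]

1. After x ≥ 7: [(7,7/3) (10,1) (15,2) (14,11) (8,20) (7,77/4)]
2. After x ≤ 18: [(7,7/3) (10,1) (15,2) (14,11) (8,20) (7,77/4)]
3. After y ≥ 6: [(7,6) (131/9,6) (14,11) (8,20) (7,77/4)]
4. After y ≤ 12: [(7,12) (7,6) (131/9,6) (14,11) (40/3,12)]
5. Canonical ring: [(7,6) (131/9,6) (14,11) (40/3,12) (7,12)]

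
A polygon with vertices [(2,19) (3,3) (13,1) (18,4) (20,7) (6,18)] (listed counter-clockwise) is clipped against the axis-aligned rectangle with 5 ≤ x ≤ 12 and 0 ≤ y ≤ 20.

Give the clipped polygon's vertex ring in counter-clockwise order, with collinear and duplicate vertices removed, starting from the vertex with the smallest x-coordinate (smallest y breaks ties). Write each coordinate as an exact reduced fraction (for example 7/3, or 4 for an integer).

Clipped polygon: [(5,13/5) (12,6/5) (12,93/7) (6,18) (5,73/4)]

1. After x ≥ 5: [(5,73/4) (5,13/5) (13,1) (18,4) (20,7) (6,18)]
2. After x ≤ 12: [(5,73/4) (5,13/5) (12,6/5) (12,93/7) (6,18)]
3. After y ≥ 0: [(5,73/4) (5,13/5) (12,6/5) (12,93/7) (6,18)]
4. After y ≤ 20: [(5,73/4) (5,13/5) (12,6/5) (12,93/7) (6,18)]
5. Canonical ring: [(5,13/5) (12,6/5) (12,93/7) (6,18) (5,73/4)]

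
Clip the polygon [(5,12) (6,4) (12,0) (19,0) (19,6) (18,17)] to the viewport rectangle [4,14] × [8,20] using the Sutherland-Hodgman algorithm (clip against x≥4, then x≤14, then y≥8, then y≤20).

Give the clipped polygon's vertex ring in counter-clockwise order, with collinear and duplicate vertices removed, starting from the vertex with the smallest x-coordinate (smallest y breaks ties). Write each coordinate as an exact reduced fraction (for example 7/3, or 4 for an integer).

Clipped polygon: [(5,12) (11/2,8) (14,8) (14,201/13)]

1. After x ≥ 4: [(5,12) (6,4) (12,0) (19,0) (19,6) (18,17)]
2. After x ≤ 14: [(14,201/13) (5,12) (6,4) (12,0) (14,0)]
3. After y ≥ 8: [(14,8) (14,201/13) (5,12) (11/2,8)]
4. After y ≤ 20: [(14,8) (14,201/13) (5,12) (11/2,8)]
5. Canonical ring: [(5,12) (11/2,8) (14,8) (14,201/13)]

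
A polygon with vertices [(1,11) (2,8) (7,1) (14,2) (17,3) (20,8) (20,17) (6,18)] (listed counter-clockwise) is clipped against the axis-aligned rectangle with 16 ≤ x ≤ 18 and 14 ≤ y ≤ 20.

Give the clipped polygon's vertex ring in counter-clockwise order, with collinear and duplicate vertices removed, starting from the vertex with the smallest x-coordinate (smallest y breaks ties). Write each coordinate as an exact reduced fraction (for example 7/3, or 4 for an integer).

1. After x ≥ 16: [(16,8/3) (17,3) (20,8) (20,17) (16,121/7)]
2. After x ≤ 18: [(16,8/3) (17,3) (18,14/3) (18,120/7) (16,121/7)]
3. After y ≥ 14: [(16,14) (18,14) (18,120/7) (16,121/7)]
4. After y ≤ 20: [(16,14) (18,14) (18,120/7) (16,121/7)]
5. Canonical ring: [(16,14) (18,14) (18,120/7) (16,121/7)]

Clipped polygon: [(16,14) (18,14) (18,120/7) (16,121/7)]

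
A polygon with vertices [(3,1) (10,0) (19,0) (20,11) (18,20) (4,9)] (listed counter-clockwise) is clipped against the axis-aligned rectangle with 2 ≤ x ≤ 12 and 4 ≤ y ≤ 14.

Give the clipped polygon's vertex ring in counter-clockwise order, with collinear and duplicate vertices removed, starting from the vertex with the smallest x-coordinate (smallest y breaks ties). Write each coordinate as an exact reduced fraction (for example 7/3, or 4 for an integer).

1. After x ≥ 2: [(3,1) (10,0) (19,0) (20,11) (18,20) (4,9)]
2. After x ≤ 12: [(3,1) (10,0) (12,0) (12,107/7) (4,9)]
3. After y ≥ 4: [(27/8,4) (12,4) (12,107/7) (4,9)]
4. After y ≤ 14: [(27/8,4) (12,4) (12,14) (114/11,14) (4,9)]
5. Canonical ring: [(27/8,4) (12,4) (12,14) (114/11,14) (4,9)]

Clipped polygon: [(27/8,4) (12,4) (12,14) (114/11,14) (4,9)]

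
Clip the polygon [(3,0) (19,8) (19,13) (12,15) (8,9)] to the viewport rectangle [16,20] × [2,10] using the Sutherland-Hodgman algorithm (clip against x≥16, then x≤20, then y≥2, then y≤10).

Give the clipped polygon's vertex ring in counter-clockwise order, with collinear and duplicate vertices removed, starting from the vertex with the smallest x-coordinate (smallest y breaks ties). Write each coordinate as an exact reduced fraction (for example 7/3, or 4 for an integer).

Clipped polygon: [(16,13/2) (19,8) (19,10) (16,10)]

1. After x ≥ 16: [(16,13/2) (19,8) (19,13) (16,97/7)]
2. After x ≤ 20: [(16,13/2) (19,8) (19,13) (16,97/7)]
3. After y ≥ 2: [(16,13/2) (19,8) (19,13) (16,97/7)]
4. After y ≤ 10: [(16,10) (16,13/2) (19,8) (19,10)]
5. Canonical ring: [(16,13/2) (19,8) (19,10) (16,10)]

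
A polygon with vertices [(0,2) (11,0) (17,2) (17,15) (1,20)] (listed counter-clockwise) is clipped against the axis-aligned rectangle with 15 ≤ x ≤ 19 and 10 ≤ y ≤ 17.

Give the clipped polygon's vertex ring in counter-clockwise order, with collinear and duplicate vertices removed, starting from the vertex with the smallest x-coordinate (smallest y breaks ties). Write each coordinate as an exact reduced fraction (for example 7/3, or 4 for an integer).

Clipped polygon: [(15,10) (17,10) (17,15) (15,125/8)]

1. After x ≥ 15: [(15,4/3) (17,2) (17,15) (15,125/8)]
2. After x ≤ 19: [(15,4/3) (17,2) (17,15) (15,125/8)]
3. After y ≥ 10: [(15,10) (17,10) (17,15) (15,125/8)]
4. After y ≤ 17: [(15,10) (17,10) (17,15) (15,125/8)]
5. Canonical ring: [(15,10) (17,10) (17,15) (15,125/8)]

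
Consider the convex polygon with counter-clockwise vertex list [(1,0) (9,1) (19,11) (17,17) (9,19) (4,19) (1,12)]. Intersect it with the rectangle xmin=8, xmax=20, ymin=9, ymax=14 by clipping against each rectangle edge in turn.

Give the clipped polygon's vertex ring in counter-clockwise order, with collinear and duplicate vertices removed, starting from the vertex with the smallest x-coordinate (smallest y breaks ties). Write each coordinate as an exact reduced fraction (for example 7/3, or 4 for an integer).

1. After x ≥ 8: [(8,7/8) (9,1) (19,11) (17,17) (9,19) (8,19)]
2. After x ≤ 20: [(8,7/8) (9,1) (19,11) (17,17) (9,19) (8,19)]
3. After y ≥ 9: [(8,9) (17,9) (19,11) (17,17) (9,19) (8,19)]
4. After y ≤ 14: [(8,14) (8,9) (17,9) (19,11) (18,14)]
5. Canonical ring: [(8,9) (17,9) (19,11) (18,14) (8,14)]

Clipped polygon: [(8,9) (17,9) (19,11) (18,14) (8,14)]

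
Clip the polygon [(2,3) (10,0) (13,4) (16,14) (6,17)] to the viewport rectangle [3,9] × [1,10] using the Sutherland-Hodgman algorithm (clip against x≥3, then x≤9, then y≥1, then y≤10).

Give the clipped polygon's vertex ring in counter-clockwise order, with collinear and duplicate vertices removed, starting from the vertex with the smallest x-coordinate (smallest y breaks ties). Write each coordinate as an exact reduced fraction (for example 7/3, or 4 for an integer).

1. After x ≥ 3: [(3,13/2) (3,21/8) (10,0) (13,4) (16,14) (6,17)]
2. After x ≤ 9: [(3,13/2) (3,21/8) (9,3/8) (9,161/10) (6,17)]
3. After y ≥ 1: [(3,13/2) (3,21/8) (22/3,1) (9,1) (9,161/10) (6,17)]
4. After y ≤ 10: [(4,10) (3,13/2) (3,21/8) (22/3,1) (9,1) (9,10)]
5. Canonical ring: [(3,21/8) (22/3,1) (9,1) (9,10) (4,10) (3,13/2)]

Clipped polygon: [(3,21/8) (22/3,1) (9,1) (9,10) (4,10) (3,13/2)]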